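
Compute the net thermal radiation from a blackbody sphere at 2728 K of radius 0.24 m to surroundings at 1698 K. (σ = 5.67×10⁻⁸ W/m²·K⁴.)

A = 4πr² = 4π × (0.24)² = 0.724 m².
Q = σA(T⁴ − T_s⁴). T⁴ − T_s⁴ = (2728)⁴ − (1698)⁴ = 5.54×10^13 − 8.31×10^12 = 4.71×10^13 K⁴.
Q = 5.67×10⁻⁸ × 0.724 × 4.71×10^13 = 1.93×10^6 W.

Q ≈ 1.93×10^6 W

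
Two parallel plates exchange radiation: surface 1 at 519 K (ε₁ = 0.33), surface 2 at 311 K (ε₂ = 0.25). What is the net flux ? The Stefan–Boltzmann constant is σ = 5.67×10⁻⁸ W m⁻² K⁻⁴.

q ≈ 594 W/m²

For two large parallel gray plates, q = σ(T₁⁴ − T₂⁴) / (1/ε₁ + 1/ε₂ − 1).
1/ε₁ + 1/ε₂ − 1 = 1/0.33 + 1/0.25 − 1 = 6.030.
T₁⁴ − T₂⁴ = 7.26×10^10 − 9.35×10^9 = 6.32×10^10 K⁴.
q = 5.67×10⁻⁸ × 6.32×10^10 / 6.030 = 594 W/m².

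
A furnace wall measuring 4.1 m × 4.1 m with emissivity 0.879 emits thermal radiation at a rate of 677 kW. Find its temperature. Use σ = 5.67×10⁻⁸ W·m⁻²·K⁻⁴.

T ≈ 948 K

A = 4.1 × 4.1 = 16.8 m².
From P = εσAT⁴, T = (P / εσA)^(1/4) = (6.77×10^5 / (0.879 × 5.67×10⁻⁸ × 16.8))^(1/4).
T = (8.08×10^11)^(1/4) = 948 K.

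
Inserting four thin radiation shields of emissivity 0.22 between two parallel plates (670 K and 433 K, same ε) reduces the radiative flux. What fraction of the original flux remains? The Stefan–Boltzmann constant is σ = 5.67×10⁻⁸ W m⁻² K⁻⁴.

ratio ≈ 0.200

With N identical shields there are N+1 = 5 gaps in series, each with the same radiative resistance, so the flux falls to 1/(N+1) of its unshielded value.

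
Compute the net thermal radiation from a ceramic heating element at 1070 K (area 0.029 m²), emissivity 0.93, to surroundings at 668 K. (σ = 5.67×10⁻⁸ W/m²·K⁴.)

Q ≈ 1700 W

Q = εσA(T⁴ − T_s⁴). T⁴ − T_s⁴ = (1070)⁴ − (668)⁴ = 1.31×10^12 − 1.99×10^11 = 1.11×10^12 K⁴.
Q = 0.93 × 5.67×10⁻⁸ × 0.0290 × 1.11×10^12 = 1700 W.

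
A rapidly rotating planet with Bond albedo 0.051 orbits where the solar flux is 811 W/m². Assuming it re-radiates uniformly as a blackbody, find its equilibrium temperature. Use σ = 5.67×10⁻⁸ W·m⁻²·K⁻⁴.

T ≈ 241 K

Power absorbed = (1−a)S·πR²; power emitted = 4πR²σT⁴. Equating and cancelling πR²:
T = ((1−a)S / 4σ)^(1/4) = (770 / (4 × 5.67×10⁻⁸))^(1/4) = (3.39×10^9)^(1/4).
T = 241 K.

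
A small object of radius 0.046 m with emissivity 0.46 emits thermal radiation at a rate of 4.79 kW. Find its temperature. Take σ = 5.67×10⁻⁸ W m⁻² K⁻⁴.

T ≈ 1620 K

A = 4πr² = 4π × (0.046)² = 0.0266 m².
From P = εσAT⁴, T = (P / εσA)^(1/4) = (4790 / (0.46 × 5.67×10⁻⁸ × 0.0266))^(1/4).
T = (6.91×10^12)^(1/4) = 1620 K.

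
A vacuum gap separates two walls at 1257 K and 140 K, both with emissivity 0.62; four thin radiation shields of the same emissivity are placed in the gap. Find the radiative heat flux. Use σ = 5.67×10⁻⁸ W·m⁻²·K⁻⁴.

Each of the 5 gaps contributes resistance (2/ε − 1) = 2/0.62 − 1 = 2.226; total = 11.13.
q = σ(T₁⁴ − T₂⁴) / 11.13 = 5.67×10⁻⁸ × 2.50×10^12 / 11.13 = 12700 W/m².

q ≈ 12700 W/m²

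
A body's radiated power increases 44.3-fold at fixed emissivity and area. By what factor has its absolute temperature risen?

factor ≈ 2.58

P ∝ T⁴ ⇒ T ∝ P^(1/4), so T scales by (44.3)^(1/4) = 2.58.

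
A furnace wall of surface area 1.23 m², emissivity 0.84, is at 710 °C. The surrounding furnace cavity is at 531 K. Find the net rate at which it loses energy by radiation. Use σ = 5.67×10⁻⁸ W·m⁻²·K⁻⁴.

Convert: 710 °C = 983 K.
Q = εσA(T⁴ − T_s⁴). T⁴ − T_s⁴ = (983)⁴ − (531)⁴ = 9.34×10^11 − 7.95×10^10 = 8.54×10^11 K⁴.
Q = 0.84 × 5.67×10⁻⁸ × 1.23 × 8.54×10^11 = 50000 W.

Q ≈ 50000 W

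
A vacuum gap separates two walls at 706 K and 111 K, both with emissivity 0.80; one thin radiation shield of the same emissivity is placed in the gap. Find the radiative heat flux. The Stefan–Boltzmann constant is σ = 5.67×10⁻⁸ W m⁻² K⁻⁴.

q ≈ 4690 W/m²

Each of the 2 gaps contributes resistance (2/ε − 1) = 2/0.80 − 1 = 1.500; total = 3.000.
q = σ(T₁⁴ − T₂⁴) / 3.000 = 5.67×10⁻⁸ × 2.48×10^11 / 3.000 = 4690 W/m².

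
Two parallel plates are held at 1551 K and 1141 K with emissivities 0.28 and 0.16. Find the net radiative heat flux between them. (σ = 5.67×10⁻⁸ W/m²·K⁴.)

q ≈ 26300 W/m²

For two large parallel gray plates, q = σ(T₁⁴ − T₂⁴) / (1/ε₁ + 1/ε₂ − 1).
1/ε₁ + 1/ε₂ − 1 = 1/0.28 + 1/0.16 − 1 = 8.821.
T₁⁴ − T₂⁴ = 5.79×10^12 − 1.69×10^12 = 4.09×10^12 K⁴.
q = 5.67×10⁻⁸ × 4.09×10^12 / 8.821 = 26300 W/m².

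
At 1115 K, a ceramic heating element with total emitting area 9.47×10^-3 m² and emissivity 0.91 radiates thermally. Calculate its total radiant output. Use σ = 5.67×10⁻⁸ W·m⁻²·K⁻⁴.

P ≈ 755 W

P = εσAT⁴ = 0.91 × 5.67×10⁻⁸ × 9.47×10^-3 × (1115)⁴ = 0.91 × 5.67×10⁻⁸ × 9.47×10^-3 × 1.55×10^12.
P = 755 W.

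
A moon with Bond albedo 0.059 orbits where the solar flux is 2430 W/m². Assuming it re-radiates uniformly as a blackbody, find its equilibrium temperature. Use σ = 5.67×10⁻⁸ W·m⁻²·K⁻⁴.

T ≈ 317 K

Power absorbed = (1−a)S·πR²; power emitted = 4πR²σT⁴. Equating and cancelling πR²:
T = ((1−a)S / 4σ)^(1/4) = (2290 / (4 × 5.67×10⁻⁸))^(1/4) = (1.01×10^10)^(1/4).
T = 317 K.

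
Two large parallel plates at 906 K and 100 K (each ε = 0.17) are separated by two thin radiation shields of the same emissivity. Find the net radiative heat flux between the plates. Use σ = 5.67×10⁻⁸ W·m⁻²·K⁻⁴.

Each of the 3 gaps contributes resistance (2/ε − 1) = 2/0.17 − 1 = 10.76; total = 32.29.
q = σ(T₁⁴ − T₂⁴) / 32.29 = 5.67×10⁻⁸ × 6.74×10^11 / 32.29 = 1180 W/m².

q ≈ 1180 W/m²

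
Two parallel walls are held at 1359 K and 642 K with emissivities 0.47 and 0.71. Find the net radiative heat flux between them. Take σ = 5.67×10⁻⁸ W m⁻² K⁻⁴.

q ≈ 72500 W/m²

For two large parallel gray plates, q = σ(T₁⁴ − T₂⁴) / (1/ε₁ + 1/ε₂ − 1).
1/ε₁ + 1/ε₂ − 1 = 1/0.47 + 1/0.71 − 1 = 2.536.
T₁⁴ − T₂⁴ = 3.41×10^12 − 1.70×10^11 = 3.24×10^12 K⁴.
q = 5.67×10⁻⁸ × 3.24×10^12 / 2.536 = 72500 W/m².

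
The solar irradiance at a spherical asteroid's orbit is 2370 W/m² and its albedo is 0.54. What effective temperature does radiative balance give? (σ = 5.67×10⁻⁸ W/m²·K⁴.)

Power absorbed = (1−a)S·πR²; power emitted = 4πR²σT⁴. Equating and cancelling πR²:
T = ((1−a)S / 4σ)^(1/4) = (1090 / (4 × 5.67×10⁻⁸))^(1/4) = (4.81×10^9)^(1/4).
T = 263 K.

T ≈ 263 K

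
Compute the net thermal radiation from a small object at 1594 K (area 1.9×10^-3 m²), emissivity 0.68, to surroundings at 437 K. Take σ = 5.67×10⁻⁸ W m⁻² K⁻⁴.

Q = εσA(T⁴ − T_s⁴). T⁴ − T_s⁴ = (1594)⁴ − (437)⁴ = 6.46×10^12 − 3.65×10^10 = 6.42×10^12 K⁴.
Q = 0.68 × 5.67×10⁻⁸ × 1.90×10^-3 × 6.42×10^12 = 470 W.

Q ≈ 470 W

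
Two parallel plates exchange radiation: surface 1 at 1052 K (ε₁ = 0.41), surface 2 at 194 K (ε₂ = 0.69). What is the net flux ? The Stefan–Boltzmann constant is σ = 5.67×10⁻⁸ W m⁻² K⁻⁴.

q ≈ 24000 W/m²

For two large parallel gray plates, q = σ(T₁⁴ − T₂⁴) / (1/ε₁ + 1/ε₂ − 1).
1/ε₁ + 1/ε₂ − 1 = 1/0.41 + 1/0.69 − 1 = 2.888.
T₁⁴ − T₂⁴ = 1.22×10^12 − 1.42×10^9 = 1.22×10^12 K⁴.
q = 5.67×10⁻⁸ × 1.22×10^12 / 2.888 = 24000 W/m².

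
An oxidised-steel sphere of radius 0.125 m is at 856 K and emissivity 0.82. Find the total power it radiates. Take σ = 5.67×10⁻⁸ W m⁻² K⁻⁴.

A = 4πr² = 4π × (0.125)² = 0.196 m².
Stefan–Boltzmann: P = εσAT⁴ = 0.82 × 5.67×10⁻⁸ × 0.196 × (856)⁴ = 0.82 × 5.67×10⁻⁸ × 0.196 × 5.37×10^11.
P = 4900 W.

P ≈ 4900 W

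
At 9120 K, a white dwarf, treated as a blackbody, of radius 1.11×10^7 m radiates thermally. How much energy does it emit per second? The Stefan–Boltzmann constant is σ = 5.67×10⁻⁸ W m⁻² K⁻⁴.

P ≈ 6.07×10^23 W

A = 4πr² = 4π × (1.11×10^7)² = 1.55×10^15 m².
P = σAT⁴ = 5.67×10⁻⁸ × 1.55×10^15 × (9120)⁴ = 5.67×10⁻⁸ × 1.55×10^15 × 6.92×10^15.
P = 6.07×10^23 W.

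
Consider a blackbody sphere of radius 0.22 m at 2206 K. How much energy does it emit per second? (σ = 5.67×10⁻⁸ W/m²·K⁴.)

A = 4πr² = 4π × (0.22)² = 0.608 m².
P = σAT⁴ = 5.67×10⁻⁸ × 0.608 × (2206)⁴ = 5.67×10⁻⁸ × 0.608 × 2.37×10^13.
P = 8.17×10^5 W.

P ≈ 8.17×10^5 W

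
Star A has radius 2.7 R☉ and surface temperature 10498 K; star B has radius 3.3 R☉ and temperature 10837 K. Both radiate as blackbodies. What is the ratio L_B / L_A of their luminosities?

L_B/L_A ≈ 1.70

L = 4πR²σT⁴ ∝ R²T⁴, so L_B/L_A = (3.3/2.7)² × (10837/10498)⁴ = 1.49 × 1.14 = 1.70.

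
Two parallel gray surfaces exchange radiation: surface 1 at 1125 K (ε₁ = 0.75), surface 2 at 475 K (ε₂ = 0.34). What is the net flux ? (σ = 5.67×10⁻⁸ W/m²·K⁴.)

q ≈ 26900 W/m²

For two large parallel gray plates, q = σ(T₁⁴ − T₂⁴) / (1/ε₁ + 1/ε₂ − 1).
1/ε₁ + 1/ε₂ − 1 = 1/0.75 + 1/0.34 − 1 = 3.275.
T₁⁴ − T₂⁴ = 1.60×10^12 − 5.09×10^10 = 1.55×10^12 K⁴.
q = 5.67×10⁻⁸ × 1.55×10^12 / 3.275 = 26900 W/m².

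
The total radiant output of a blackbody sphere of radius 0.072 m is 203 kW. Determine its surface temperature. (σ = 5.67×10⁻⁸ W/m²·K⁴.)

T ≈ 2720 K

A = 4πr² = 4π × (0.072)² = 0.0651 m².
From P = σAT⁴, T = (P / σA)^(1/4) = (2.03×10^5 / (5.67×10⁻⁸ × 0.0651))^(1/4).
T = (5.50×10^13)^(1/4) = 2720 K.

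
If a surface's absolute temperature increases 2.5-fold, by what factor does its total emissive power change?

P ∝ T⁴, so the power scales as (2.5)⁴ = 39.1.

factor ≈ 39.1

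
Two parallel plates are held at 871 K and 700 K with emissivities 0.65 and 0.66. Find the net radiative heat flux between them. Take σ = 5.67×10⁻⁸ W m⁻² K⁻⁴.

For two large parallel gray plates, q = σ(T₁⁴ − T₂⁴) / (1/ε₁ + 1/ε₂ − 1).
1/ε₁ + 1/ε₂ − 1 = 1/0.65 + 1/0.66 − 1 = 2.054.
T₁⁴ − T₂⁴ = 5.76×10^11 − 2.40×10^11 = 3.35×10^11 K⁴.
q = 5.67×10⁻⁸ × 3.35×10^11 / 2.054 = 9260 W/m².

q ≈ 9260 W/m²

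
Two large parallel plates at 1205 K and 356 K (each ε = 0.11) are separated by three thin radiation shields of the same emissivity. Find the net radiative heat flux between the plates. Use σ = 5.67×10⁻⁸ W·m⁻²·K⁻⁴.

q ≈ 1730 W/m²

Each of the 4 gaps contributes resistance (2/ε − 1) = 2/0.11 − 1 = 17.18; total = 68.73.
q = σ(T₁⁴ − T₂⁴) / 68.73 = 5.67×10⁻⁸ × 2.09×10^12 / 68.73 = 1730 W/m².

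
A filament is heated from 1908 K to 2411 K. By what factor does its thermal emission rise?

P ∝ T⁴, so the ratio is (2411/1908)⁴ = (1.264)⁴ = 2.55.

ratio ≈ 2.55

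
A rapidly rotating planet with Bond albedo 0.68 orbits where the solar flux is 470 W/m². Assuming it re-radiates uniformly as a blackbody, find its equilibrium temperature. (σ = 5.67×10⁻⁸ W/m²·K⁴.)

T ≈ 160 K

Power absorbed = (1−a)S·πR²; power emitted = 4πR²σT⁴. Equating and cancelling πR²:
T = ((1−a)S / 4σ)^(1/4) = (150 / (4 × 5.67×10⁻⁸))^(1/4) = (6.63×10^8)^(1/4).
T = 160 K.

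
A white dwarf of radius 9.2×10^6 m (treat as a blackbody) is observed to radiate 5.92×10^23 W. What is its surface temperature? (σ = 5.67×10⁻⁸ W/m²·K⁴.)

T ≈ 9950 K

A = 4πr² = 4π × (9.2×10^6)² = 1.06×10^15 m².
From P = σAT⁴, T = (P / σA)^(1/4) = (5.92×10^23 / (5.67×10⁻⁸ × 1.06×10^15))^(1/4).
T = (9.82×10^15)^(1/4) = 9950 K.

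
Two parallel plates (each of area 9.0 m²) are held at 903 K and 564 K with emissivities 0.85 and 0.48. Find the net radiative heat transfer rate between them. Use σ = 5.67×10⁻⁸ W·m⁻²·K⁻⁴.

For two large parallel gray plates, q = σ(T₁⁴ − T₂⁴) / (1/ε₁ + 1/ε₂ − 1).
1/ε₁ + 1/ε₂ − 1 = 1/0.85 + 1/0.48 − 1 = 2.260.
T₁⁴ − T₂⁴ = 6.65×10^11 − 1.01×10^11 = 5.64×10^11 K⁴.
q = 5.67×10⁻⁸ × 5.64×10^11 / 2.260 = 14100 W/m².
Q = q·A = 14100 × 9.0 = 1.27×10^5 W.

Q ≈ 1.27×10^5 W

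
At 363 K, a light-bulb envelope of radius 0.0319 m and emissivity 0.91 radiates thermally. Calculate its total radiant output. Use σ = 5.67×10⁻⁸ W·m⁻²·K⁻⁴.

P ≈ 11.5 W

A = 4πr² = 4π × (0.0319)² = 0.0128 m².
P = εσAT⁴ = 0.91 × 5.67×10⁻⁸ × 0.0128 × (363)⁴ = 0.91 × 5.67×10⁻⁸ × 0.0128 × 1.74×10^10.
P = 11.5 W.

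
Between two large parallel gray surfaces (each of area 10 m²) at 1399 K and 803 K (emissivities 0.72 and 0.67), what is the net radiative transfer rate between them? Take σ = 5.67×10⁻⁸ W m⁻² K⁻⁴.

Q ≈ 1.03×10^6 W

For two large parallel gray plates, q = σ(T₁⁴ − T₂⁴) / (1/ε₁ + 1/ε₂ − 1).
1/ε₁ + 1/ε₂ − 1 = 1/0.72 + 1/0.67 − 1 = 1.881.
T₁⁴ − T₂⁴ = 3.83×10^12 − 4.16×10^11 = 3.41×10^12 K⁴.
q = 5.67×10⁻⁸ × 3.41×10^12 / 1.881 = 1.03×10^5 W/m².
Q = q·A = 1.03×10^5 × 10 = 1.03×10^6 W.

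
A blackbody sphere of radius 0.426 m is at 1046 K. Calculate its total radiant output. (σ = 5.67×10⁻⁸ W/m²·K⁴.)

P ≈ 1.55×10^5 W

A = 4πr² = 4π × (0.426)² = 2.28 m².
P = σAT⁴ = 5.67×10⁻⁸ × 2.28 × (1046)⁴ = 5.67×10⁻⁸ × 2.28 × 1.20×10^12.
P = 1.55×10^5 W.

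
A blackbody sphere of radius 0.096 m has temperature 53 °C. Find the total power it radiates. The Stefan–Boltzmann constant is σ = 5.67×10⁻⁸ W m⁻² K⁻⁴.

A = 4πr² = 4π × (0.096)² = 0.116 m².
53 °C = 326 K.
P = σAT⁴ = 5.67×10⁻⁸ × 0.116 × (326)⁴ = 5.67×10⁻⁸ × 0.116 × 1.13×10^10.
P = 74.2 W.

P ≈ 74.2 W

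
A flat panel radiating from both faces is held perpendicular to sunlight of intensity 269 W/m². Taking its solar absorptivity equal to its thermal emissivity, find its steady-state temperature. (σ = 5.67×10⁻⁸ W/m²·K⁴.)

Absorbed flux αS = emitted flux 2εσT⁴ per unit area; with α = ε this gives T = (S/2σ)^(1/4).
T = (269 / (2 × 5.67×10⁻⁸))^(1/4) = (2.37×10^9)^(1/4).
T = 221 K.

T ≈ 221 K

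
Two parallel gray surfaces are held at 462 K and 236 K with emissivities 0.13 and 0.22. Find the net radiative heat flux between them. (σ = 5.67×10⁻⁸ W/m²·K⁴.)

q ≈ 214 W/m²

For two large parallel gray plates, q = σ(T₁⁴ − T₂⁴) / (1/ε₁ + 1/ε₂ − 1).
1/ε₁ + 1/ε₂ − 1 = 1/0.13 + 1/0.22 − 1 = 11.24.
T₁⁴ − T₂⁴ = 4.56×10^10 − 3.10×10^9 = 4.25×10^10 K⁴.
q = 5.67×10⁻⁸ × 4.25×10^10 / 11.24 = 214 W/m².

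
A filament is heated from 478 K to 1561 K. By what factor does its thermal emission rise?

ratio ≈ 114

P ∝ T⁴, so the ratio is (1561/478)⁴ = (3.266)⁴ = 114.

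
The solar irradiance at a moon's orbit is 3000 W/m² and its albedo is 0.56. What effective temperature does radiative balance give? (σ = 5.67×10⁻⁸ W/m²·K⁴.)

Power absorbed = (1−a)S·πR²; power emitted = 4πR²σT⁴. Equating and cancelling πR²:
T = ((1−a)S / 4σ)^(1/4) = (1320 / (4 × 5.67×10⁻⁸))^(1/4) = (5.82×10^9)^(1/4).
T = 276 K.

T ≈ 276 K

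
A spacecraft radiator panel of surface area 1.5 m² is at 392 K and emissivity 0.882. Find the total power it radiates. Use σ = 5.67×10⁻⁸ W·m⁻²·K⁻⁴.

Stefan–Boltzmann: P = εσAT⁴ = 0.882 × 5.67×10⁻⁸ × 1.50 × (392)⁴ = 0.882 × 5.67×10⁻⁸ × 1.50 × 2.36×10^10.
P = 1770 W.

P ≈ 1770 W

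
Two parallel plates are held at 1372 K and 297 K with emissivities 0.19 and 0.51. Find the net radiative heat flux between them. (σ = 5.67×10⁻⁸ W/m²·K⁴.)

q ≈ 32200 W/m²

For two large parallel gray plates, q = σ(T₁⁴ − T₂⁴) / (1/ε₁ + 1/ε₂ − 1).
1/ε₁ + 1/ε₂ − 1 = 1/0.19 + 1/0.51 − 1 = 6.224.
T₁⁴ − T₂⁴ = 3.54×10^12 − 7.78×10^9 = 3.54×10^12 K⁴.
q = 5.67×10⁻⁸ × 3.54×10^12 / 6.224 = 32200 W/m².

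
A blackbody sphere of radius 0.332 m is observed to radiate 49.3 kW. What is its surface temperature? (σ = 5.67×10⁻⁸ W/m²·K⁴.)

T ≈ 890 K

A = 4πr² = 4π × (0.332)² = 1.39 m².
From P = σAT⁴, T = (P / σA)^(1/4) = (49300 / (5.67×10⁻⁸ × 1.39))^(1/4).
T = (6.28×10^11)^(1/4) = 890 K.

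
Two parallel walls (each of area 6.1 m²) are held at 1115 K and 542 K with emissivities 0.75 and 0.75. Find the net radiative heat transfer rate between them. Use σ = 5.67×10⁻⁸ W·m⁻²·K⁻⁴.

For two large parallel gray plates, q = σ(T₁⁴ − T₂⁴) / (1/ε₁ + 1/ε₂ − 1).
1/ε₁ + 1/ε₂ − 1 = 1/0.75 + 1/0.75 − 1 = 1.667.
T₁⁴ − T₂⁴ = 1.55×10^12 − 8.63×10^10 = 1.46×10^12 K⁴.
q = 5.67×10⁻⁸ × 1.46×10^12 / 1.667 = 49600 W/m².
Q = q·A = 49600 × 6.1 = 3.03×10^5 W.

Q ≈ 3.03×10^5 W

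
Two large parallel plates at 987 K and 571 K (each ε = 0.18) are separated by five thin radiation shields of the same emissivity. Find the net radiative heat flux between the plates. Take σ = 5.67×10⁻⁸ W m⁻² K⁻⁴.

Each of the 6 gaps contributes resistance (2/ε − 1) = 2/0.18 − 1 = 10.11; total = 60.67.
q = σ(T₁⁴ − T₂⁴) / 60.67 = 5.67×10⁻⁸ × 8.43×10^11 / 60.67 = 788 W/m².

q ≈ 788 W/m²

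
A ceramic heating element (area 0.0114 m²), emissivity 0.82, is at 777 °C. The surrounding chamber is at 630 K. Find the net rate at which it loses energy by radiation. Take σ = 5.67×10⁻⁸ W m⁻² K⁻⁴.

Q ≈ 561 W

Convert: 777 °C = 1050 K.
Q = εσA(T⁴ − T_s⁴). T⁴ − T_s⁴ = (1050)⁴ − (630)⁴ = 1.22×10^12 − 1.58×10^11 = 1.06×10^12 K⁴.
Q = 0.82 × 5.67×10⁻⁸ × 0.0114 × 1.06×10^12 = 561 W.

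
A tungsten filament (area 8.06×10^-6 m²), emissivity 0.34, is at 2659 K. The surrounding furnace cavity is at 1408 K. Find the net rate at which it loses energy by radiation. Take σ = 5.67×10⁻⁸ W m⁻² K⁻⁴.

Q ≈ 7.16 W

Q = εσA(T⁴ − T_s⁴). T⁴ − T_s⁴ = (2659)⁴ − (1408)⁴ = 5.00×10^13 − 3.93×10^12 = 4.61×10^13 K⁴.
Q = 0.34 × 5.67×10⁻⁸ × 8.06×10^-6 × 4.61×10^13 = 7.16 W.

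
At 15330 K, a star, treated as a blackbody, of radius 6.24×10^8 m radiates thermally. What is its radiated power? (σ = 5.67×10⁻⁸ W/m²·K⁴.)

P ≈ 1.53×10^28 W

A = 4πr² = 4π × (6.24×10^8)² = 4.89×10^18 m².
P = σAT⁴ = 5.67×10⁻⁸ × 4.89×10^18 × (15330)⁴ = 5.67×10⁻⁸ × 4.89×10^18 × 5.52×10^16.
P = 1.53×10^28 W.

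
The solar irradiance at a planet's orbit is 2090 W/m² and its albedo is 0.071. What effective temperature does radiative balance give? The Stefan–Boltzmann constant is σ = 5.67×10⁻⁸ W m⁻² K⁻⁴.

T ≈ 304 K

Power absorbed = (1−a)S·πR²; power emitted = 4πR²σT⁴. Equating and cancelling πR²:
T = ((1−a)S / 4σ)^(1/4) = (1940 / (4 × 5.67×10⁻⁸))^(1/4) = (8.56×10^9)^(1/4).
T = 304 K.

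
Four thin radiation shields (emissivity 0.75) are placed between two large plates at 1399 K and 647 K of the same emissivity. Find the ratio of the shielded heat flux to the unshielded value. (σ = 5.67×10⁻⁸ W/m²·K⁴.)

ratio ≈ 0.200

With N identical shields there are N+1 = 5 gaps in series, each with the same radiative resistance, so the flux falls to 1/(N+1) of its unshielded value.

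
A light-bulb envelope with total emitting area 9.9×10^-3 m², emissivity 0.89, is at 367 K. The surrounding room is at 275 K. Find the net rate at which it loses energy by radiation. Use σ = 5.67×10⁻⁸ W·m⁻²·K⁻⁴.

Q ≈ 6.21 W

Q = εσA(T⁴ − T_s⁴). T⁴ − T_s⁴ = (367)⁴ − (275)⁴ = 1.81×10^10 − 5.72×10^9 = 1.24×10^10 K⁴.
Q = 0.89 × 5.67×10⁻⁸ × 9.90×10^-3 × 1.24×10^10 = 6.21 W.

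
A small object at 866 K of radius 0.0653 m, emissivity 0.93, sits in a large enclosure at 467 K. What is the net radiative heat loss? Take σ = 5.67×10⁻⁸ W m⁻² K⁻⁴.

A = 4πr² = 4π × (0.0653)² = 0.0536 m².
Q = εσA(T⁴ − T_s⁴). T⁴ − T_s⁴ = (866)⁴ − (467)⁴ = 5.62×10^11 − 4.76×10^10 = 5.15×10^11 K⁴.
Q = 0.93 × 5.67×10⁻⁸ × 0.0536 × 5.15×10^11 = 1450 W.

Q ≈ 1450 W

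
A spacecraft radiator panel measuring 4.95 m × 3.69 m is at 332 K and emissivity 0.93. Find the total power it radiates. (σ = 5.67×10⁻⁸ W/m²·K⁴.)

P ≈ 11700 W

A = 4.95 × 3.69 = 18.3 m².
Stefan–Boltzmann: P = εσAT⁴ = 0.93 × 5.67×10⁻⁸ × 18.3 × (332)⁴ = 0.93 × 5.67×10⁻⁸ × 18.3 × 1.21×10^10.
P = 11700 W.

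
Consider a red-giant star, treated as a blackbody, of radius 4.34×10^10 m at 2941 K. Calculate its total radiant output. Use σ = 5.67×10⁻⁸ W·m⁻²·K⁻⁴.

P ≈ 1.00×10^29 W

A = 4πr² = 4π × (4.34×10^10)² = 2.37×10^22 m².
P = σAT⁴ = 5.67×10⁻⁸ × 2.37×10^22 × (2941)⁴ = 5.67×10⁻⁸ × 2.37×10^22 × 7.48×10^13.
P = 1.00×10^29 W.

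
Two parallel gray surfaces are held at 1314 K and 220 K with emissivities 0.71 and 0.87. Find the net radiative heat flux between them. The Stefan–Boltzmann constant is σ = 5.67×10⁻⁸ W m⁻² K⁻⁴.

q ≈ 1.08×10^5 W/m²

For two large parallel gray plates, q = σ(T₁⁴ − T₂⁴) / (1/ε₁ + 1/ε₂ − 1).
1/ε₁ + 1/ε₂ − 1 = 1/0.71 + 1/0.87 − 1 = 1.558.
T₁⁴ − T₂⁴ = 2.98×10^12 − 2.34×10^9 = 2.98×10^12 K⁴.
q = 5.67×10⁻⁸ × 2.98×10^12 / 1.558 = 1.08×10^5 W/m².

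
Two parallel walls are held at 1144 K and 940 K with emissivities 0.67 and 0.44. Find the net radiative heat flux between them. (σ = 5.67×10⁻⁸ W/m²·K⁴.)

For two large parallel gray plates, q = σ(T₁⁴ − T₂⁴) / (1/ε₁ + 1/ε₂ − 1).
1/ε₁ + 1/ε₂ − 1 = 1/0.67 + 1/0.44 − 1 = 2.765.
T₁⁴ − T₂⁴ = 1.71×10^12 − 7.81×10^11 = 9.32×10^11 K⁴.
q = 5.67×10⁻⁸ × 9.32×10^11 / 2.765 = 19100 W/m².

q ≈ 19100 W/m²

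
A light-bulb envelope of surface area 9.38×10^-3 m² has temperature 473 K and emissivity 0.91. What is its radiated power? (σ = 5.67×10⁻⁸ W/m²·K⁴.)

P ≈ 24.2 W

Stefan–Boltzmann: P = εσAT⁴ = 0.91 × 5.67×10⁻⁸ × 9.38×10^-3 × (473)⁴ = 0.91 × 5.67×10⁻⁸ × 9.38×10^-3 × 5.01×10^10.
P = 24.2 W.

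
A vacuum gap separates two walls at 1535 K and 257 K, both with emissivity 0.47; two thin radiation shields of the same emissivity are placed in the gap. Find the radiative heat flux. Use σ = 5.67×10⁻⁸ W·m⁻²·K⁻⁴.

q ≈ 32200 W/m²

Each of the 3 gaps contributes resistance (2/ε − 1) = 2/0.47 − 1 = 3.255; total = 9.766.
q = σ(T₁⁴ − T₂⁴) / 9.766 = 5.67×10⁻⁸ × 5.55×10^12 / 9.766 = 32200 W/m².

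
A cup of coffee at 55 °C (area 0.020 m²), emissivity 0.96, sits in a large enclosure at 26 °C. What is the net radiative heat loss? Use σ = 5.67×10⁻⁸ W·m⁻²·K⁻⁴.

Q ≈ 3.90 W

Convert: 55 °C = 328 K; 26 °C = 299 K.
Q = εσA(T⁴ − T_s⁴). T⁴ − T_s⁴ = (328)⁴ − (299)⁴ = 1.16×10^10 − 7.99×10^9 = 3.58×10^9 K⁴.
Q = 0.96 × 5.67×10⁻⁸ × 0.0200 × 3.58×10^9 = 3.90 W.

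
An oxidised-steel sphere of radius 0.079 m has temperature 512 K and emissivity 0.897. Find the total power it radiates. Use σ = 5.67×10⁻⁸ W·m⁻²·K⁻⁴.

P ≈ 274 W

A = 4πr² = 4π × (0.079)² = 0.0784 m².
Stefan–Boltzmann: P = εσAT⁴ = 0.897 × 5.67×10⁻⁸ × 0.0784 × (512)⁴ = 0.897 × 5.67×10⁻⁸ × 0.0784 × 6.87×10^10.
P = 274 W.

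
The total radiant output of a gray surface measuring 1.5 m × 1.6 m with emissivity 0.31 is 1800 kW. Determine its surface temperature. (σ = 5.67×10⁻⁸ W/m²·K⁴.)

A = 1.5 × 1.6 = 2.40 m².
From P = εσAT⁴, T = (P / εσA)^(1/4) = (1.80×10^6 / (0.31 × 5.67×10⁻⁸ × 2.40))^(1/4).
T = (4.27×10^13)^(1/4) = 2560 K.

T ≈ 2560 K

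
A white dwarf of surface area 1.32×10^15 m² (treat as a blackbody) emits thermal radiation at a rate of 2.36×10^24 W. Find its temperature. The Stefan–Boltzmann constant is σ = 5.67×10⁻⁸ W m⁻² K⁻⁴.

From P = σAT⁴, T = (P / σA)^(1/4) = (2.36×10^24 / (5.67×10⁻⁸ × 1.32×10^15))^(1/4).
T = (3.15×10^16)^(1/4) = 13300 K.

T ≈ 13300 K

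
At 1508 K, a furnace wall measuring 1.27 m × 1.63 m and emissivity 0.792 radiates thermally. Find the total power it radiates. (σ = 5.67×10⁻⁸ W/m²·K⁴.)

P ≈ 4.81×10^5 W

A = 1.27 × 1.63 = 2.07 m².
P = εσAT⁴ = 0.792 × 5.67×10⁻⁸ × 2.07 × (1508)⁴ = 0.792 × 5.67×10⁻⁸ × 2.07 × 5.17×10^12.
P = 4.81×10^5 W.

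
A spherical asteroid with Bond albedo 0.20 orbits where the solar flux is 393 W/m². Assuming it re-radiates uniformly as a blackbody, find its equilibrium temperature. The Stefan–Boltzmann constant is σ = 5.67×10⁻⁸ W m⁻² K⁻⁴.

Power absorbed = (1−a)S·πR²; power emitted = 4πR²σT⁴. Equating and cancelling πR²:
T = ((1−a)S / 4σ)^(1/4) = (314 / (4 × 5.67×10⁻⁸))^(1/4) = (1.39×10^9)^(1/4).
T = 193 K.

T ≈ 193 K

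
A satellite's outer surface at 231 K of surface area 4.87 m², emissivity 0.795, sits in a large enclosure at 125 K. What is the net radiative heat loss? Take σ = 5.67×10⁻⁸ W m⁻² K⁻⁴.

Q = εσA(T⁴ − T_s⁴). T⁴ − T_s⁴ = (231)⁴ − (125)⁴ = 2.85×10^9 − 2.44×10^8 = 2.60×10^9 K⁴.
Q = 0.795 × 5.67×10⁻⁸ × 4.87 × 2.60×10^9 = 571 W.

Q ≈ 571 W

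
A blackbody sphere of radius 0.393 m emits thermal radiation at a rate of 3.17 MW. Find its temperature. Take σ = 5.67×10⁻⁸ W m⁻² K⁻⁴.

T ≈ 2320 K

A = 4πr² = 4π × (0.393)² = 1.94 m².
From P = σAT⁴, T = (P / σA)^(1/4) = (3.17×10^6 / (5.67×10⁻⁸ × 1.94))^(1/4).
T = (2.88×10^13)^(1/4) = 2320 K.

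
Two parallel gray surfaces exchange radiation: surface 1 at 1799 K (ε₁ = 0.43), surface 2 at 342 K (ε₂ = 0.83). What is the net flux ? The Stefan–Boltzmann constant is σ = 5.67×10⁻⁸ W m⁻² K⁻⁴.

For two large parallel gray plates, q = σ(T₁⁴ − T₂⁴) / (1/ε₁ + 1/ε₂ − 1).
1/ε₁ + 1/ε₂ − 1 = 1/0.43 + 1/0.83 − 1 = 2.530.
T₁⁴ − T₂⁴ = 1.05×10^13 − 1.37×10^10 = 1.05×10^13 K⁴.
q = 5.67×10⁻⁸ × 1.05×10^13 / 2.530 = 2.34×10^5 W/m².

q ≈ 2.34×10^5 W/m²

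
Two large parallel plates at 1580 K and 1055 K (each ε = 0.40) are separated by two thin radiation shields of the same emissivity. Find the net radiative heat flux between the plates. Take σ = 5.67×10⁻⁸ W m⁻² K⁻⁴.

Each of the 3 gaps contributes resistance (2/ε − 1) = 2/0.40 − 1 = 4.000; total = 12.00.
q = σ(T₁⁴ − T₂⁴) / 12.00 = 5.67×10⁻⁸ × 4.99×10^12 / 12.00 = 23600 W/m².

q ≈ 23600 W/m²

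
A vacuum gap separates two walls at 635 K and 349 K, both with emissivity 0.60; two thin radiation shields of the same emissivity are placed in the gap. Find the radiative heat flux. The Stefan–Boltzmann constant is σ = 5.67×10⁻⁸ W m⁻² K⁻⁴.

Each of the 3 gaps contributes resistance (2/ε − 1) = 2/0.60 − 1 = 2.333; total = 7.000.
q = σ(T₁⁴ − T₂⁴) / 7.000 = 5.67×10⁻⁸ × 1.48×10^11 / 7.000 = 1200 W/m².

q ≈ 1200 W/m²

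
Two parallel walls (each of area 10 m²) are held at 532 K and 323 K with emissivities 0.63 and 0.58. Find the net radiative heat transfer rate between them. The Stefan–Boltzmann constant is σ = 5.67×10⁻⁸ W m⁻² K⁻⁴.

For two large parallel gray plates, q = σ(T₁⁴ − T₂⁴) / (1/ε₁ + 1/ε₂ − 1).
1/ε₁ + 1/ε₂ − 1 = 1/0.63 + 1/0.58 − 1 = 2.311.
T₁⁴ − T₂⁴ = 8.01×10^10 − 1.09×10^10 = 6.92×10^10 K⁴.
q = 5.67×10⁻⁸ × 6.92×10^10 / 2.311 = 1700 W/m².
Q = q·A = 1700 × 10 = 17000 W.

Q ≈ 17000 W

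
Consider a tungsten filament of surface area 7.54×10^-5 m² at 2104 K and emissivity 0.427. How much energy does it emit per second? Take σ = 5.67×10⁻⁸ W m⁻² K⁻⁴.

P ≈ 35.8 W

P = εσAT⁴ = 0.427 × 5.67×10⁻⁸ × 7.54×10^-5 × (2104)⁴ = 0.427 × 5.67×10⁻⁸ × 7.54×10^-5 × 1.96×10^13.
P = 35.8 W.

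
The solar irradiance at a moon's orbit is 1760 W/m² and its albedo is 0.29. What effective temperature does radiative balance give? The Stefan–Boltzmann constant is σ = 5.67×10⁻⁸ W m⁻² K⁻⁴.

T ≈ 272 K

Power absorbed = (1−a)S·πR²; power emitted = 4πR²σT⁴. Equating and cancelling πR²:
T = ((1−a)S / 4σ)^(1/4) = (1250 / (4 × 5.67×10⁻⁸))^(1/4) = (5.51×10^9)^(1/4).
T = 272 K.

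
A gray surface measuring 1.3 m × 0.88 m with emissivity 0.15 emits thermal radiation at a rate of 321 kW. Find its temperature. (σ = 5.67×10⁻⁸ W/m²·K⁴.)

T ≈ 2400 K

A = 1.3 × 0.88 = 1.14 m².
From P = εσAT⁴, T = (P / εσA)^(1/4) = (3.21×10^5 / (0.15 × 5.67×10⁻⁸ × 1.14))^(1/4).
T = (3.30×10^13)^(1/4) = 2400 K.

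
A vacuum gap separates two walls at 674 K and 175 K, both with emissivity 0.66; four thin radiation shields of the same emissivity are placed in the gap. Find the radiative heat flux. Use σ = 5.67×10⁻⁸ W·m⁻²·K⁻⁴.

q ≈ 1150 W/m²

Each of the 5 gaps contributes resistance (2/ε − 1) = 2/0.66 − 1 = 2.030; total = 10.15.
q = σ(T₁⁴ − T₂⁴) / 10.15 = 5.67×10⁻⁸ × 2.05×10^11 / 10.15 = 1150 W/m².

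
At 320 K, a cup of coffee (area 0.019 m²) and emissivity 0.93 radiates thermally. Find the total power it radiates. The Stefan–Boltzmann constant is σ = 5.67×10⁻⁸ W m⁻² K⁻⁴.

P ≈ 10.5 W

P = εσAT⁴ = 0.93 × 5.67×10⁻⁸ × 0.0190 × (320)⁴ = 0.93 × 5.67×10⁻⁸ × 0.0190 × 1.05×10^10.
P = 10.5 W.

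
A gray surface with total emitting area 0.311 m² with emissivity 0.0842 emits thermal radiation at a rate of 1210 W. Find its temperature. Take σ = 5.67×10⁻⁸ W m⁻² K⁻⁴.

T ≈ 950 K

From P = εσAT⁴, T = (P / εσA)^(1/4) = (1210 / (0.0842 × 5.67×10⁻⁸ × 0.311))^(1/4).
T = (8.15×10^11)^(1/4) = 950 K.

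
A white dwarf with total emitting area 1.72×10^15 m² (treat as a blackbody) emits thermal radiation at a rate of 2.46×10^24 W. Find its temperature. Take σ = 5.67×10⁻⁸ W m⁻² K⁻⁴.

T ≈ 12600 K

From P = σAT⁴, T = (P / σA)^(1/4) = (2.46×10^24 / (5.67×10⁻⁸ × 1.72×10^15))^(1/4).
T = (2.52×10^16)^(1/4) = 12600 K.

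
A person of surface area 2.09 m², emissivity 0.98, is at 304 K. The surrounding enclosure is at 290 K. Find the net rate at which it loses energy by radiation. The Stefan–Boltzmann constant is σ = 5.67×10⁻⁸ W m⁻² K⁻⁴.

Q ≈ 170 W

Q = εσA(T⁴ − T_s⁴). T⁴ − T_s⁴ = (304)⁴ − (290)⁴ = 8.54×10^9 − 7.07×10^9 = 1.47×10^9 K⁴.
Q = 0.98 × 5.67×10⁻⁸ × 2.09 × 1.47×10^9 = 170 W.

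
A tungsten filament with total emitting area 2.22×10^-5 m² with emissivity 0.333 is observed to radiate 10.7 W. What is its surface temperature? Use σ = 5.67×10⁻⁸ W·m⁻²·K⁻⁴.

T ≈ 2250 K

From P = εσAT⁴, T = (P / εσA)^(1/4) = (10.7 / (0.333 × 5.67×10⁻⁸ × 2.22×10^-5))^(1/4).
T = (2.55×10^13)^(1/4) = 2250 K.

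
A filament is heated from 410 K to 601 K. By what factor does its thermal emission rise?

ratio ≈ 4.62

P ∝ T⁴, so the ratio is (601/410)⁴ = (1.466)⁴ = 4.62.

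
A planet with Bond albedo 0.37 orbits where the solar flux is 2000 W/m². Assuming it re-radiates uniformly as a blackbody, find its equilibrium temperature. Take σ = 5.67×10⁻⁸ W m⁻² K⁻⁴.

T ≈ 273 K

Power absorbed = (1−a)S·πR²; power emitted = 4πR²σT⁴. Equating and cancelling πR²:
T = ((1−a)S / 4σ)^(1/4) = (1260 / (4 × 5.67×10⁻⁸))^(1/4) = (5.56×10^9)^(1/4).
T = 273 K.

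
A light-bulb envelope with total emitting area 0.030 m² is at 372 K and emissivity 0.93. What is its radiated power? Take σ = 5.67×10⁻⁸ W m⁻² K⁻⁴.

P ≈ 30.3 W

P = εσAT⁴ = 0.93 × 5.67×10⁻⁸ × 0.0300 × (372)⁴ = 0.93 × 5.67×10⁻⁸ × 0.0300 × 1.92×10^10.
P = 30.3 W.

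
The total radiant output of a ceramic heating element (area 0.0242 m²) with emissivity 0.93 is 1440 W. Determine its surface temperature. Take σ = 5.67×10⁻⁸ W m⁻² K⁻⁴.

From P = εσAT⁴, T = (P / εσA)^(1/4) = (1440 / (0.93 × 5.67×10⁻⁸ × 0.0242))^(1/4).
T = (1.13×10^12)^(1/4) = 1030 K.

T ≈ 1030 K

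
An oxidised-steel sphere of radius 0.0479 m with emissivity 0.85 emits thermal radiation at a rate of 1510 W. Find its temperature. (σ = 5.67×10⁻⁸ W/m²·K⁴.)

A = 4πr² = 4π × (0.0479)² = 0.0288 m².
From P = εσAT⁴, T = (P / εσA)^(1/4) = (1510 / (0.85 × 5.67×10⁻⁸ × 0.0288))^(1/4).
T = (1.09×10^12)^(1/4) = 1020 K.

T ≈ 1020 K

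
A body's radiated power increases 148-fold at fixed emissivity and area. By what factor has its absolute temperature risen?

P ∝ T⁴ ⇒ T ∝ P^(1/4), so T scales by (148)^(1/4) = 3.49.

factor ≈ 3.49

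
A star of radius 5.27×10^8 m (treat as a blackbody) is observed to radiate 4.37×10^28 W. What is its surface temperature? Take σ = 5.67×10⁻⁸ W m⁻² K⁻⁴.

T ≈ 21700 K

A = 4πr² = 4π × (5.27×10^8)² = 3.49×10^18 m².
From P = σAT⁴, T = (P / σA)^(1/4) = (4.37×10^28 / (5.67×10⁻⁸ × 3.49×10^18))^(1/4).
T = (2.21×10^17)^(1/4) = 21700 K.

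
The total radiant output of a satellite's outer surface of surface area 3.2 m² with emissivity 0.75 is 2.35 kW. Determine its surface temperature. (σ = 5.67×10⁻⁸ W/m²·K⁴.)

From P = εσAT⁴, T = (P / εσA)^(1/4) = (2350 / (0.75 × 5.67×10⁻⁸ × 3.20))^(1/4).
T = (1.73×10^10)^(1/4) = 363 K.

T ≈ 363 K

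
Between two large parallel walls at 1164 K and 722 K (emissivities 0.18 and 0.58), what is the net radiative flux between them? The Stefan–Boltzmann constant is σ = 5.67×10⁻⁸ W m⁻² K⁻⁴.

For two large parallel gray plates, q = σ(T₁⁴ − T₂⁴) / (1/ε₁ + 1/ε₂ − 1).
1/ε₁ + 1/ε₂ − 1 = 1/0.18 + 1/0.58 − 1 = 6.280.
T₁⁴ − T₂⁴ = 1.84×10^12 − 2.72×10^11 = 1.56×10^12 K⁴.
q = 5.67×10⁻⁸ × 1.56×10^12 / 6.280 = 14100 W/m².

q ≈ 14100 W/m²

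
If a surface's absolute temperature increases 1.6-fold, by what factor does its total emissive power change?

factor ≈ 6.55

P ∝ T⁴, so the power scales as (1.6)⁴ = 6.55.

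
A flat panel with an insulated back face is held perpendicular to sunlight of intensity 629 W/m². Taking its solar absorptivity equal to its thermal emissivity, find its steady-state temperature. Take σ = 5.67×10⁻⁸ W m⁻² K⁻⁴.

Absorbed flux αS = emitted flux εσT⁴ (one radiating face); with α = ε, T = (S/σ)^(1/4).
T = (629 / 5.67×10⁻⁸)^(1/4) = (1.11×10^10)^(1/4).
T = 325 K.

T ≈ 325 K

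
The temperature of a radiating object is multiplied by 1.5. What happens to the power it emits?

P ∝ T⁴, so the power scales as (1.5)⁴ = 5.06.

factor ≈ 5.06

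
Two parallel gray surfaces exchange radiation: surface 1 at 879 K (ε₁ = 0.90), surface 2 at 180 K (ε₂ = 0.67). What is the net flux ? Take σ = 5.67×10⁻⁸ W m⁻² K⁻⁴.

q ≈ 21100 W/m²

For two large parallel gray plates, q = σ(T₁⁴ − T₂⁴) / (1/ε₁ + 1/ε₂ − 1).
1/ε₁ + 1/ε₂ − 1 = 1/0.90 + 1/0.67 − 1 = 1.604.
T₁⁴ − T₂⁴ = 5.97×10^11 − 1.05×10^9 = 5.96×10^11 K⁴.
q = 5.67×10⁻⁸ × 5.96×10^11 / 1.604 = 21100 W/m².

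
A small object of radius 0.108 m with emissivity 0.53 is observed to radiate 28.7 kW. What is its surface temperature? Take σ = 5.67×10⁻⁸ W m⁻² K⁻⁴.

T ≈ 1600 K

A = 4πr² = 4π × (0.108)² = 0.147 m².
From P = εσAT⁴, T = (P / εσA)^(1/4) = (28700 / (0.53 × 5.67×10⁻⁸ × 0.147))^(1/4).
T = (6.52×10^12)^(1/4) = 1600 K.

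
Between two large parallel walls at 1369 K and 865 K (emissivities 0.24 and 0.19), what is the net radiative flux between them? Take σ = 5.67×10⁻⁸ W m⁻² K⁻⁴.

For two large parallel gray plates, q = σ(T₁⁴ − T₂⁴) / (1/ε₁ + 1/ε₂ − 1).
1/ε₁ + 1/ε₂ − 1 = 1/0.24 + 1/0.19 − 1 = 8.430.
T₁⁴ − T₂⁴ = 3.51×10^12 − 5.60×10^11 = 2.95×10^12 K⁴.
q = 5.67×10⁻⁸ × 2.95×10^12 / 8.430 = 19900 W/m².

q ≈ 19900 W/m²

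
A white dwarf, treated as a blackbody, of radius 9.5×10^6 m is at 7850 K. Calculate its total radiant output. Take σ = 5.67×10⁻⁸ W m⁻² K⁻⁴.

P ≈ 2.44×10^23 W

A = 4πr² = 4π × (9.5×10^6)² = 1.13×10^15 m².
P = σAT⁴ = 5.67×10⁻⁸ × 1.13×10^15 × (7850)⁴ = 5.67×10⁻⁸ × 1.13×10^15 × 3.80×10^15.
P = 2.44×10^23 W.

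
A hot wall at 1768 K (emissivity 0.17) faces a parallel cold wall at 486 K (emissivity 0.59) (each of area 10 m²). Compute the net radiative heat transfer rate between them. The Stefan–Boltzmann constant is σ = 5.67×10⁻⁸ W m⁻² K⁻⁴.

For two large parallel gray plates, q = σ(T₁⁴ − T₂⁴) / (1/ε₁ + 1/ε₂ − 1).
1/ε₁ + 1/ε₂ − 1 = 1/0.17 + 1/0.59 − 1 = 6.577.
T₁⁴ − T₂⁴ = 9.77×10^12 − 5.58×10^10 = 9.71×10^12 K⁴.
q = 5.67×10⁻⁸ × 9.71×10^12 / 6.577 = 83700 W/m².
Q = q·A = 83700 × 10 = 8.37×10^5 W.

Q ≈ 8.37×10^5 W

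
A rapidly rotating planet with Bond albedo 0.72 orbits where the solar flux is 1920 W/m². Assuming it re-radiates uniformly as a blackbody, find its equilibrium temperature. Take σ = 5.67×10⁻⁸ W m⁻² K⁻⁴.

Power absorbed = (1−a)S·πR²; power emitted = 4πR²σT⁴. Equating and cancelling πR²:
T = ((1−a)S / 4σ)^(1/4) = (538 / (4 × 5.67×10⁻⁸))^(1/4) = (2.37×10^9)^(1/4).
T = 221 K.

T ≈ 221 K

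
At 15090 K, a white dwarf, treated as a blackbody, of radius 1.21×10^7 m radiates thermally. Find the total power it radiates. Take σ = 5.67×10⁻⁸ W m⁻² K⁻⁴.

A = 4πr² = 4π × (1.21×10^7)² = 1.84×10^15 m².
P = σAT⁴ = 5.67×10⁻⁸ × 1.84×10^15 × (15090)⁴ = 5.67×10⁻⁸ × 1.84×10^15 × 5.19×10^16.
P = 5.41×10^24 W.

P ≈ 5.41×10^24 W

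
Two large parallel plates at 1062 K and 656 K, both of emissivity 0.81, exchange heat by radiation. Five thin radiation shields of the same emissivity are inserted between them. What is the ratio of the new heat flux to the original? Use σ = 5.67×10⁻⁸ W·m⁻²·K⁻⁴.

With N identical shields there are N+1 = 6 gaps in series, each with the same radiative resistance, so the flux falls to 1/(N+1) of its unshielded value.

ratio ≈ 0.167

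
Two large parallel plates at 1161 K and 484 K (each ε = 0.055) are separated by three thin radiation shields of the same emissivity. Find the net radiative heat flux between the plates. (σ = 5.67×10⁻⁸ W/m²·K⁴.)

Each of the 4 gaps contributes resistance (2/ε − 1) = 2/0.055 − 1 = 35.36; total = 141.5.
q = σ(T₁⁴ − T₂⁴) / 141.5 = 5.67×10⁻⁸ × 1.76×10^12 / 141.5 = 706 W/m².

q ≈ 706 W/m²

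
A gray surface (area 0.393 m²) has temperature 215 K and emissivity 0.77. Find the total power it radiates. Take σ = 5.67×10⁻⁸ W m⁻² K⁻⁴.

Stefan–Boltzmann: P = εσAT⁴ = 0.77 × 5.67×10⁻⁸ × 0.393 × (215)⁴ = 0.77 × 5.67×10⁻⁸ × 0.393 × 2.14×10^9.
P = 36.7 W.

P ≈ 36.7 W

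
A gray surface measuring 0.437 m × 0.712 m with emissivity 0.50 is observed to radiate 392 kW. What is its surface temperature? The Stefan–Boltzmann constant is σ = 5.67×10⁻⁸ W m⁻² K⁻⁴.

A = 0.437 × 0.712 = 0.311 m².
From P = εσAT⁴, T = (P / εσA)^(1/4) = (3.92×10^5 / (0.50 × 5.67×10⁻⁸ × 0.311))^(1/4).
T = (4.44×10^13)^(1/4) = 2580 K.

T ≈ 2580 K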